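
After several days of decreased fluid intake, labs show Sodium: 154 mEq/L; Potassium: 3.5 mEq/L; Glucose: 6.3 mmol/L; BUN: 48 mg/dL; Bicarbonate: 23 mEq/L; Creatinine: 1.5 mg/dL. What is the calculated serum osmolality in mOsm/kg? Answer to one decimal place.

331.4 mOsm/kg

Calculated osmolality = 2·Na + glucose + BUN/2.8
= 2·154 + 6.3 + 48/2.8
= 308 + 6.30 + 17.14
= 331.44 mOsm/kg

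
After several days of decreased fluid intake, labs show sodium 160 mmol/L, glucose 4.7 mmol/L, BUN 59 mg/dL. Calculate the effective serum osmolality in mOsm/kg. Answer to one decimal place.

324.7 mOsm/kg

Effective osmolality excludes urea (freely permeant across cell membranes):
2·Na + glucose
= 2·160 + 4.7
= 320 + 4.7
= 324.7 mOsm/kg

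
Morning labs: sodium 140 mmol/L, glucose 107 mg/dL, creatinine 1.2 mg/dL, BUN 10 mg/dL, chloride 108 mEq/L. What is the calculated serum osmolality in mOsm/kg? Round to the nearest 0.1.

289.5 mOsm/kg

Calculated osmolality = 2·Na + glucose/18 + BUN/2.8
= 2·140 + 107/18 + 10/2.8
= 280 + 5.94 + 3.57
= 289.51 mOsm/kg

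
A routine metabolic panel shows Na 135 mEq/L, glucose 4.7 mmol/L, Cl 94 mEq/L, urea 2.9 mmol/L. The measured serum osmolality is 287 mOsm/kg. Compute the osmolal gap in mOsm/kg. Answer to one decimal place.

Calculated osmolality = 2·Na + glucose + urea
= 2·135 + 4.7 + 2.9
= 270 + 4.70 + 2.90
= 277.6 mOsm/kg ≈ 277.6 mOsm/kg
Osmolar gap = measured − calculated = 287 − 277.6 = 9.4 mOsm/kg

9.4 mOsm/kg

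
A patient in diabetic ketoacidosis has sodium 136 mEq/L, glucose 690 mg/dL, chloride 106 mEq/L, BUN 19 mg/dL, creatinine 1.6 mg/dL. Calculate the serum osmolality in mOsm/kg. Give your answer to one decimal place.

Calculated osmolality = 2·Na + glucose/18 + BUN/2.8
= 2·136 + 690/18 + 19/2.8
= 272 + 38.33 + 6.79
= 317.12 mOsm/kg

317.1 mOsm/kg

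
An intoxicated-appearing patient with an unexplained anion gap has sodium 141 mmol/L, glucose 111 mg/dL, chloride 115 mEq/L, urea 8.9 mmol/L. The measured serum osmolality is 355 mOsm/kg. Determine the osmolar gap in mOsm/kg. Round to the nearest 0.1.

57.9 mOsm/kg

Calculated osmolality = 2·Na + glucose/18 + urea
= 2·141 + 111/18 + 8.9
= 282 + 6.17 + 8.90
= 297.07 mOsm/kg ≈ 297.1 mOsm/kg
Osmolar gap = measured − calculated = 355 − 297.1 = 57.9 mOsm/kg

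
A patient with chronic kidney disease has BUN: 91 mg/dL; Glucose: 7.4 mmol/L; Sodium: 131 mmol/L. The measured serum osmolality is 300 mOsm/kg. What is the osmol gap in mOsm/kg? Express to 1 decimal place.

Calculated osmolality = 2·Na + glucose + BUN/2.8
= 2·131 + 7.4 + 91/2.8
= 262 + 7.40 + 32.50
= 301.9 mOsm/kg ≈ 301.9 mOsm/kg
Osmolar gap = measured − calculated = 300 − 301.9 = -1.9 mOsm/kg

-1.9 mOsm/kg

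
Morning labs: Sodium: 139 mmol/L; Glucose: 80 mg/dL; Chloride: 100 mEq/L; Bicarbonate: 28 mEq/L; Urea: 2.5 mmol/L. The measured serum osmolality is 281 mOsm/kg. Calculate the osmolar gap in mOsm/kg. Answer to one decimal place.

-3.9 mOsm/kg

Calculated osmolality = 2·Na + glucose/18 + urea
= 2·139 + 80/18 + 2.5
= 278 + 4.44 + 2.50
= 284.94 mOsm/kg ≈ 284.9 mOsm/kg
Osmolar gap = measured − calculated = 281 − 284.9 = -3.9 mOsm/kg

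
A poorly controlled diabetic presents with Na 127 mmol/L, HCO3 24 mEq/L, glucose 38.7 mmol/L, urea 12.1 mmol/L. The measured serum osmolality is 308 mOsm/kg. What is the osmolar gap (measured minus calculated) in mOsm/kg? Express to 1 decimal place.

Calculated osmolality = 2·Na + glucose + urea
= 2·127 + 38.7 + 12.1
= 254 + 38.70 + 12.10
= 304.8 mOsm/kg ≈ 304.8 mOsm/kg
Osmolar gap = measured − calculated = 308 − 304.8 = 3.2 mOsm/kg

3.2 mOsm/kg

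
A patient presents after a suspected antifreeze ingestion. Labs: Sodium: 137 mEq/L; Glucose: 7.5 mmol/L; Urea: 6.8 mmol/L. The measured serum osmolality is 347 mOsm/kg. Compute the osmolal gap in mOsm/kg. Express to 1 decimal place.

Calculated osmolality = 2·Na + glucose + urea
= 2·137 + 7.5 + 6.8
= 274 + 7.50 + 6.80
= 288.3 mOsm/kg ≈ 288.3 mOsm/kg
Osmolar gap = measured − calculated = 347 − 288.3 = 58.7 mOsm/kg

58.7 mOsm/kg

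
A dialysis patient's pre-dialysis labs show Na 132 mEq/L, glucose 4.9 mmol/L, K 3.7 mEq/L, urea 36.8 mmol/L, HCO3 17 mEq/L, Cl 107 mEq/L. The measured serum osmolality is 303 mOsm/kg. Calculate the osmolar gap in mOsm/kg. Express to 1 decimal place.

-2.7 mOsm/kg

Calculated osmolality = 2·Na + glucose + urea
= 2·132 + 4.9 + 36.8
= 264 + 4.90 + 36.80
= 305.7 mOsm/kg ≈ 305.7 mOsm/kg
Osmolar gap = measured − calculated = 303 − 305.7 = -2.7 mOsm/kg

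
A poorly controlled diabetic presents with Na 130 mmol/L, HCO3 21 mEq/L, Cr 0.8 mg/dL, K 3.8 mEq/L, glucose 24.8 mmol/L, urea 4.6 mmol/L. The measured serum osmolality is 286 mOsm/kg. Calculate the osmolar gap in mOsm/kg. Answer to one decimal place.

Calculated osmolality = 2·Na + glucose + urea
= 2·130 + 24.8 + 4.6
= 260 + 24.80 + 4.60
= 289.4 mOsm/kg ≈ 289.4 mOsm/kg
Osmolar gap = measured − calculated = 286 − 289.4 = -3.4 mOsm/kg

-3.4 mOsm/kg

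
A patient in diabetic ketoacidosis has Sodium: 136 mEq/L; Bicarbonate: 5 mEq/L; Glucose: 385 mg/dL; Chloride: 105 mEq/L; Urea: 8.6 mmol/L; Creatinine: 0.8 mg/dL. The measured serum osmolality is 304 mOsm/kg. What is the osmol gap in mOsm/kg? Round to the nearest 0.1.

Calculated osmolality = 2·Na + glucose/18 + urea
= 2·136 + 385/18 + 8.6
= 272 + 21.39 + 8.60
= 301.99 mOsm/kg ≈ 302.0 mOsm/kg
Osmolar gap = measured − calculated = 304 − 302.0 = 2.0 mOsm/kg

2.0 mOsm/kg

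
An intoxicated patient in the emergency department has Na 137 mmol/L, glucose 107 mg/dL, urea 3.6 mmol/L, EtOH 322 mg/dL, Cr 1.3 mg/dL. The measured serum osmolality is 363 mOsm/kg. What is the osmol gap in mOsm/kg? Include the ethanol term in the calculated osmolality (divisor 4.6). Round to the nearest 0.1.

9.5 mOsm/kg

Calculated osmolality = 2·Na + glucose/18 + urea + ethanol/4.6
= 2·137 + 107/18 + 3.6 + 322/4.6
= 274 + 5.94 + 3.60 + 70
= 353.54 mOsm/kg ≈ 353.5 mOsm/kg
Osmolar gap = measured − calculated = 363 − 353.5 = 9.5 mOsm/kg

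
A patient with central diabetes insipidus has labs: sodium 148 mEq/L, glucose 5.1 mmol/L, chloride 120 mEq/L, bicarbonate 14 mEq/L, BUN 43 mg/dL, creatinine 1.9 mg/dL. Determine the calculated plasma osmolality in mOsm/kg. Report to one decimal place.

Calculated osmolality = 2·Na + glucose + BUN/2.8
= 2·148 + 5.1 + 43/2.8
= 296 + 5.10 + 15.36
= 316.46 mOsm/kg

316.5 mOsm/kg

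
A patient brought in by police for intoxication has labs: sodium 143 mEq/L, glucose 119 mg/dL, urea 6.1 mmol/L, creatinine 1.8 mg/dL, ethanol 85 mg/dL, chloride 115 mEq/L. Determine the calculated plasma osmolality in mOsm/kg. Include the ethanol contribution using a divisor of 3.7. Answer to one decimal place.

321.7 mOsm/kg

Calculated osmolality = 2·Na + glucose/18 + urea + ethanol/3.7
= 2·143 + 119/18 + 6.1 + 85/3.7
= 286 + 6.61 + 6.10 + 22.97
= 321.68 mOsm/kg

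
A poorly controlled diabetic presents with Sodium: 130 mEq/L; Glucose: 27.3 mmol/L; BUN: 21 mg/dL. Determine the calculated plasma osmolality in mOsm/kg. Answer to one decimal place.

Calculated osmolality = 2·Na + glucose + BUN/2.8
= 2·130 + 27.3 + 21/2.8
= 260 + 27.30 + 7.50
= 294.8 mOsm/kg

294.8 mOsm/kg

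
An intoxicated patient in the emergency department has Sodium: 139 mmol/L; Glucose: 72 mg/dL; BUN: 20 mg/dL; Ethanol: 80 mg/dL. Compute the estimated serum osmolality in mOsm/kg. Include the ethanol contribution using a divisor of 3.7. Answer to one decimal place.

310.8 mOsm/kg

Calculated osmolality = 2·Na + glucose/18 + BUN/2.8 + ethanol/3.7
= 2·139 + 72/18 + 20/2.8 + 80/3.7
= 278 + 4 + 7.14 + 21.62
= 310.76 mOsm/kg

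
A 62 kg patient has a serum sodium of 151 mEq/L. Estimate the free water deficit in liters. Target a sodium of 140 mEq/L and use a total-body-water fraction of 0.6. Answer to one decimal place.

TBW = 0.6 · 62 = 37.2 L
Free water deficit = TBW · (Na/140 − 1)
= 37.2 · (151/140 − 1)
= 37.2 · 0.0786
= 2.92 L

2.9 L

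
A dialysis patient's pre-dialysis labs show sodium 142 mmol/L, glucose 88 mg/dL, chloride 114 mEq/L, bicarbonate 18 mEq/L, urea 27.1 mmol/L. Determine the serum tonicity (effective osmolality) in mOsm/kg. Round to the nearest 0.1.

Effective osmolality excludes urea (freely permeant across cell membranes):
2·Na + glucose/18
= 2·142 + 88/18
= 284 + 4.89
= 288.89 mOsm/kg

288.9 mOsm/kg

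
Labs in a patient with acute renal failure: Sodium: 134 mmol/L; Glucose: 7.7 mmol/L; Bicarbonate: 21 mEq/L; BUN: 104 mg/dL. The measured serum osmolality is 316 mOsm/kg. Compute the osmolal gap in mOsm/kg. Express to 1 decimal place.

Calculated osmolality = 2·Na + glucose + BUN/2.8
= 2·134 + 7.7 + 104/2.8
= 268 + 7.70 + 37.14
= 312.84 mOsm/kg ≈ 312.8 mOsm/kg
Osmolar gap = measured − calculated = 316 − 312.8 = 3.2 mOsm/kg

3.2 mOsm/kg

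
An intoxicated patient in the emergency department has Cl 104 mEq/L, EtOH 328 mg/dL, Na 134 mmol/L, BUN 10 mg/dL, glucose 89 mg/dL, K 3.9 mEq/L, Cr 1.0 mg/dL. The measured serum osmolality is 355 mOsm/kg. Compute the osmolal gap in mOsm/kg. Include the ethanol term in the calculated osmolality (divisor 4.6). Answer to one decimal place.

Calculated osmolality = 2·Na + glucose/18 + BUN/2.8 + ethanol/4.6
= 2·134 + 89/18 + 10/2.8 + 328/4.6
= 268 + 4.94 + 3.57 + 71.30
= 347.81 mOsm/kg ≈ 347.8 mOsm/kg
Osmolar gap = measured − calculated = 355 − 347.8 = 7.2 mOsm/kg

7.2 mOsm/kg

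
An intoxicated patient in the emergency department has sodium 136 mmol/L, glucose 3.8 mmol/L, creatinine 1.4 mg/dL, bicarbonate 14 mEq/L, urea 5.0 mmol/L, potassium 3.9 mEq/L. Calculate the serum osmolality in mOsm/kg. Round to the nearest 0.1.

Calculated osmolality = 2·Na + glucose + urea
= 2·136 + 3.8 + 5
= 272 + 3.80 + 5
= 280.8 mOsm/kg

280.8 mOsm/kg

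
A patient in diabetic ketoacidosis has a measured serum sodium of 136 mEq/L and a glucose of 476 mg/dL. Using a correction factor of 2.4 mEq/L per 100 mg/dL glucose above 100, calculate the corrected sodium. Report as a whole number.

Corrected Na = measured Na + 2.4 · (glucose − 100)/100
= 136 + 2.4 · (476 − 100)/100
= 136 + 9
= 145 mEq/L

145 mEq/L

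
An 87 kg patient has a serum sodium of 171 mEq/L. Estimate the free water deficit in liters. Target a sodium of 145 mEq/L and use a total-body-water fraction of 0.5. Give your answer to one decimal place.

7.8 L

TBW = 0.5 · 87 = 43.5 L
Free water deficit = TBW · (Na/145 − 1)
= 43.5 · (171/145 − 1)
= 43.5 · 0.1793
= 7.8 L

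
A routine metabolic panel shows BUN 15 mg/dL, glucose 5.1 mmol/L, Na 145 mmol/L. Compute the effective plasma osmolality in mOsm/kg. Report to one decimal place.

Effective osmolality excludes urea (freely permeant across cell membranes):
2·Na + glucose
= 2·145 + 5.1
= 290 + 5.1
= 295.1 mOsm/kg

295.1 mOsm/kg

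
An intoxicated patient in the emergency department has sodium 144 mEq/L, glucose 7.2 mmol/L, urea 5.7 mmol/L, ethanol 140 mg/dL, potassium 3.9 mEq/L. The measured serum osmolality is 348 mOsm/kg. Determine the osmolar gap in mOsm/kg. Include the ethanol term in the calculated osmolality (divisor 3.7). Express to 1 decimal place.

Calculated osmolality = 2·Na + glucose + urea + ethanol/3.7
= 2·144 + 7.2 + 5.7 + 140/3.7
= 288 + 7.20 + 5.70 + 37.84
= 338.74 mOsm/kg ≈ 338.7 mOsm/kg
Osmolar gap = measured − calculated = 348 − 338.7 = 9.3 mOsm/kg

9.3 mOsm/kg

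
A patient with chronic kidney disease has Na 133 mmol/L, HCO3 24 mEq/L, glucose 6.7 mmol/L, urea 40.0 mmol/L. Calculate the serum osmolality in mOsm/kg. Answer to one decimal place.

Calculated osmolality = 2·Na + glucose + urea
= 2·133 + 6.7 + 40
= 266 + 6.70 + 40
= 312.7 mOsm/kg

312.7 mOsm/kg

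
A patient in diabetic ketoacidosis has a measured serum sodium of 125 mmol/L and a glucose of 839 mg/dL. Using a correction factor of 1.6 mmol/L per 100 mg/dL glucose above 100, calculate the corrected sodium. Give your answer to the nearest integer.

Corrected Na = measured Na + 1.6 · (glucose − 100)/100
= 125 + 1.6 · (839 − 100)/100
= 125 + 11.8
= 136.8 mmol/L

137 mmol/L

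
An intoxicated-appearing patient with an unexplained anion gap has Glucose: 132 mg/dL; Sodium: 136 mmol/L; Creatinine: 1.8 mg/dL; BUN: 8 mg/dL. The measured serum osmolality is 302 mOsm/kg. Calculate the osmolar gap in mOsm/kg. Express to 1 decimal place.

19.8 mOsm/kg

Calculated osmolality = 2·Na + glucose/18 + BUN/2.8
= 2·136 + 132/18 + 8/2.8
= 272 + 7.33 + 2.86
= 282.19 mOsm/kg ≈ 282.2 mOsm/kg
Osmolar gap = measured − calculated = 302 − 282.2 = 19.8 mOsm/kg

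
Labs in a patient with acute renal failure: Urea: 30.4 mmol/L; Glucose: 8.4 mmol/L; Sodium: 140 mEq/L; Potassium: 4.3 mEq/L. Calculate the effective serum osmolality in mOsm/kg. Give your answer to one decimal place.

Effective osmolality excludes urea (freely permeant across cell membranes):
2·Na + glucose
= 2·140 + 8.4
= 280 + 8.4
= 288.4 mOsm/kg

288.4 mOsm/kg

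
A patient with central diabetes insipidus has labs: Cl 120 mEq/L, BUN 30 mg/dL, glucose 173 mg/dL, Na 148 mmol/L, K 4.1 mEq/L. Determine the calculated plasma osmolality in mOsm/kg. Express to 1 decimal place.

316.3 mOsm/kg

Calculated osmolality = 2·Na + glucose/18 + BUN/2.8
= 2·148 + 173/18 + 30/2.8
= 296 + 9.61 + 10.71
= 316.32 mOsm/kg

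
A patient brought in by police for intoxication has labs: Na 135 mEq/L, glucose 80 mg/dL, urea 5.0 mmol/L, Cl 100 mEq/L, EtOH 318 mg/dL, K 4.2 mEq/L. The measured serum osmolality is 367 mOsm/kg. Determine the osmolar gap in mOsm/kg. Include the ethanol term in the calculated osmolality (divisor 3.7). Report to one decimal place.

Calculated osmolality = 2·Na + glucose/18 + urea + ethanol/3.7
= 2·135 + 80/18 + 5 + 318/3.7
= 270 + 4.44 + 5 + 85.95
= 365.39 mOsm/kg ≈ 365.4 mOsm/kg
Osmolar gap = measured − calculated = 367 − 365.4 = 1.6 mOsm/kg

1.6 mOsm/kg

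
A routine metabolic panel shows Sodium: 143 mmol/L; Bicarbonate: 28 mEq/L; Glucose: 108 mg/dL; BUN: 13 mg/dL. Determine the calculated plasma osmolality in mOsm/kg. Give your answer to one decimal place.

Calculated osmolality = 2·Na + glucose/18 + BUN/2.8
= 2·143 + 108/18 + 13/2.8
= 286 + 6 + 4.64
= 296.64 mOsm/kg

296.6 mOsm/kg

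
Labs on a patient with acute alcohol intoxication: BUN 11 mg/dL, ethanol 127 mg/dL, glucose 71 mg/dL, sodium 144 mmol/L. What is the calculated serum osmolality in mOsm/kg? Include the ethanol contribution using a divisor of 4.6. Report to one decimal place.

323.5 mOsm/kg

Calculated osmolality = 2·Na + glucose/18 + BUN/2.8 + ethanol/4.6
= 2·144 + 71/18 + 11/2.8 + 127/4.6
= 288 + 3.94 + 3.93 + 27.61
= 323.48 mOsm/kg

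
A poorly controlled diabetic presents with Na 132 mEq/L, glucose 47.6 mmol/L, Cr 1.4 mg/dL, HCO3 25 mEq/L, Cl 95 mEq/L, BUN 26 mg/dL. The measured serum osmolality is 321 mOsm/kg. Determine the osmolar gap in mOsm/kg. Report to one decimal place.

0.1 mOsm/kg

Calculated osmolality = 2·Na + glucose + BUN/2.8
= 2·132 + 47.6 + 26/2.8
= 264 + 47.60 + 9.29
= 320.89 mOsm/kg ≈ 320.9 mOsm/kg
Osmolar gap = measured − calculated = 321 − 320.9 = 0.1 mOsm/kg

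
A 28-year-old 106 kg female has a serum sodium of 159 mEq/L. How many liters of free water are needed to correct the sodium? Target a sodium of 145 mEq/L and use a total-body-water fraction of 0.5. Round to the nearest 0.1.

5.1 L

TBW = 0.5 · 106 = 53 L
Free water deficit = TBW · (Na/145 − 1)
= 53 · (159/145 − 1)
= 53 · 0.0966
= 5.12 L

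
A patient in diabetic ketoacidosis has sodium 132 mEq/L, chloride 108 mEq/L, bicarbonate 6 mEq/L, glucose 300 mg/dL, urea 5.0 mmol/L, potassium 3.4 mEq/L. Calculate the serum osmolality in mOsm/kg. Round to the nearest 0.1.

285.7 mOsm/kg

Calculated osmolality = 2·Na + glucose/18 + urea
= 2·132 + 300/18 + 5
= 264 + 16.67 + 5
= 285.67 mOsm/kg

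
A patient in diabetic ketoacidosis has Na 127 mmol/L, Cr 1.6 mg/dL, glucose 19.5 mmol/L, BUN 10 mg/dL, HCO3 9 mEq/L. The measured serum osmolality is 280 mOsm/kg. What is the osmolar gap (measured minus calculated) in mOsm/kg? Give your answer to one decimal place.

2.9 mOsm/kg

Calculated osmolality = 2·Na + glucose + BUN/2.8
= 2·127 + 19.5 + 10/2.8
= 254 + 19.50 + 3.57
= 277.07 mOsm/kg ≈ 277.1 mOsm/kg
Osmolar gap = measured − calculated = 280 − 277.1 = 2.9 mOsm/kg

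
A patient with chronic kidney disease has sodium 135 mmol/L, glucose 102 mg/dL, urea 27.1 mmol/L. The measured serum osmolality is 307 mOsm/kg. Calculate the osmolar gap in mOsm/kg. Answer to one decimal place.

4.2 mOsm/kg

Calculated osmolality = 2·Na + glucose/18 + urea
= 2·135 + 102/18 + 27.1
= 270 + 5.67 + 27.10
= 302.77 mOsm/kg ≈ 302.8 mOsm/kg
Osmolar gap = measured − calculated = 307 − 302.8 = 4.2 mOsm/kg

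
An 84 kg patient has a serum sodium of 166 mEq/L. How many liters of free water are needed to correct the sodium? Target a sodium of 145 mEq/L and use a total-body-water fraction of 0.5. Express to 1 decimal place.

6.1 L

TBW = 0.5 · 84 = 42 L
Free water deficit = TBW · (Na/145 − 1)
= 42 · (166/145 − 1)
= 42 · 0.1448
= 6.08 L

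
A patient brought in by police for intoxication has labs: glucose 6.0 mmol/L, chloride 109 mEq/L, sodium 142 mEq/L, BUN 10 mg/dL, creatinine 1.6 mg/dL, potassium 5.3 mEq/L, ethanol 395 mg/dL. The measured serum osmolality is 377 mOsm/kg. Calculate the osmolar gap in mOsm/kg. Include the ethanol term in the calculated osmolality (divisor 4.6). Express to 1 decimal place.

-2.4 mOsm/kg

Calculated osmolality = 2·Na + glucose + BUN/2.8 + ethanol/4.6
= 2·142 + 6 + 10/2.8 + 395/4.6
= 284 + 6 + 3.57 + 85.87
= 379.44 mOsm/kg ≈ 379.4 mOsm/kg
Osmolar gap = measured − calculated = 377 − 379.4 = -2.4 mOsm/kg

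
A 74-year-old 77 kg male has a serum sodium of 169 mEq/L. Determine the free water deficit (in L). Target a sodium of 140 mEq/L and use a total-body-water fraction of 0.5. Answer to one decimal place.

TBW = 0.5 · 77 = 38.5 L
Free water deficit = TBW · (Na/140 − 1)
= 38.5 · (169/140 − 1)
= 38.5 · 0.2071
= 7.97 L

8.0 L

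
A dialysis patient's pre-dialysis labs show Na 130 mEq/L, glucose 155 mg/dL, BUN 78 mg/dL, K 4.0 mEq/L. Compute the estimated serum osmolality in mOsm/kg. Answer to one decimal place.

296.5 mOsm/kg

Calculated osmolality = 2·Na + glucose/18 + BUN/2.8
= 2·130 + 155/18 + 78/2.8
= 260 + 8.61 + 27.86
= 296.47 mOsm/kg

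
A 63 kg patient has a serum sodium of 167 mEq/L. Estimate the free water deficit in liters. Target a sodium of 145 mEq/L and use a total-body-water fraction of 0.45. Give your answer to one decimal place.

4.3 L

TBW = 0.45 · 63 = 28.35 L
Free water deficit = TBW · (Na/145 − 1)
= 28.35 · (167/145 − 1)
= 28.35 · 0.1517
= 4.3 L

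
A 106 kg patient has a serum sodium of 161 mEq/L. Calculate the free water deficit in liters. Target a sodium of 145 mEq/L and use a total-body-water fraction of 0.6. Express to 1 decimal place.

7.0 L

TBW = 0.6 · 106 = 63.6 L
Free water deficit = TBW · (Na/145 − 1)
= 63.6 · (161/145 − 1)
= 63.6 · 0.1103
= 7.02 L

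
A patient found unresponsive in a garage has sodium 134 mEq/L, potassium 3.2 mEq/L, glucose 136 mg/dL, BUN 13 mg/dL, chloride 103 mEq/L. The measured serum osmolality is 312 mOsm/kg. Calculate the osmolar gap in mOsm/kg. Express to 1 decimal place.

Calculated osmolality = 2·Na + glucose/18 + BUN/2.8
= 2·134 + 136/18 + 13/2.8
= 268 + 7.56 + 4.64
= 280.2 mOsm/kg ≈ 280.2 mOsm/kg
Osmolar gap = measured − calculated = 312 − 280.2 = 31.8 mOsm/kg

31.8 mOsm/kg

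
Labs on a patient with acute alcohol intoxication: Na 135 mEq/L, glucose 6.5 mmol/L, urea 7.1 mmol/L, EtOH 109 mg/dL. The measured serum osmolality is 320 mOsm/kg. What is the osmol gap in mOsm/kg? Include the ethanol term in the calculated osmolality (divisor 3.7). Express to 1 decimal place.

Calculated osmolality = 2·Na + glucose + urea + ethanol/3.7
= 2·135 + 6.5 + 7.1 + 109/3.7
= 270 + 6.50 + 7.10 + 29.46
= 313.06 mOsm/kg ≈ 313.1 mOsm/kg
Osmolar gap = measured − calculated = 320 − 313.1 = 6.9 mOsm/kg

6.9 mOsm/kg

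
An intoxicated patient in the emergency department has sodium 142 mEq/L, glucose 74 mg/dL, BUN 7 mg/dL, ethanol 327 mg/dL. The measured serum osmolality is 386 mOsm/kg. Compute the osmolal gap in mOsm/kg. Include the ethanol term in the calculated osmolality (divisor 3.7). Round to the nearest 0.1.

7.0 mOsm/kg

Calculated osmolality = 2·Na + glucose/18 + BUN/2.8 + ethanol/3.7
= 2·142 + 74/18 + 7/2.8 + 327/3.7
= 284 + 4.11 + 2.50 + 88.38
= 378.99 mOsm/kg ≈ 379.0 mOsm/kg
Osmolar gap = measured − calculated = 386 − 379.0 = 7.0 mOsm/kg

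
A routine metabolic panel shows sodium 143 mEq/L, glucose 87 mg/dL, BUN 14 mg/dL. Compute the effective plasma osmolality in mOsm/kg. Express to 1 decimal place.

Effective osmolality excludes urea (freely permeant across cell membranes):
2·Na + glucose/18
= 2·143 + 87/18
= 286 + 4.83
= 290.83 mOsm/kg

290.8 mOsm/kg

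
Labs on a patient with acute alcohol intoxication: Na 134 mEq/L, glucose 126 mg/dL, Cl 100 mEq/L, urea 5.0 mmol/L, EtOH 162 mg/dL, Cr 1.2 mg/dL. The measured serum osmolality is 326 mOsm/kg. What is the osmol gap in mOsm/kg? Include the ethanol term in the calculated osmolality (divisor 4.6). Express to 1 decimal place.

10.8 mOsm/kg

Calculated osmolality = 2·Na + glucose/18 + urea + ethanol/4.6
= 2·134 + 126/18 + 5 + 162/4.6
= 268 + 7 + 5 + 35.22
= 315.22 mOsm/kg ≈ 315.2 mOsm/kg
Osmolar gap = measured − calculated = 326 − 315.2 = 10.8 mOsm/kg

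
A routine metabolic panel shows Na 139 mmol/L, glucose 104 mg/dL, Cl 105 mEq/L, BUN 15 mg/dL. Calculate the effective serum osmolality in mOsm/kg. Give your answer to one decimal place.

283.8 mOsm/kg

Effective osmolality excludes urea (freely permeant across cell membranes):
2·Na + glucose/18
= 2·139 + 104/18
= 278 + 5.78
= 283.78 mOsm/kg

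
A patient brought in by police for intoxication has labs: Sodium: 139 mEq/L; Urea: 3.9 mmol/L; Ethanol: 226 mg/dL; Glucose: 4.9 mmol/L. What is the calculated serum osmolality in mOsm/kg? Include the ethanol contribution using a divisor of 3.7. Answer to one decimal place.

Calculated osmolality = 2·Na + glucose + urea + ethanol/3.7
= 2·139 + 4.9 + 3.9 + 226/3.7
= 278 + 4.90 + 3.90 + 61.08
= 347.88 mOsm/kg

347.9 mOsm/kg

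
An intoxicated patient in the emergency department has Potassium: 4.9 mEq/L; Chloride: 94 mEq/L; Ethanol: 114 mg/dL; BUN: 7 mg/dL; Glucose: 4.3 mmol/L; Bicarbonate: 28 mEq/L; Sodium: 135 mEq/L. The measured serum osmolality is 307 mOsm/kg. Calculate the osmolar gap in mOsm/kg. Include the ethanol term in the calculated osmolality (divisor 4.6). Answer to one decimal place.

Calculated osmolality = 2·Na + glucose + BUN/2.8 + ethanol/4.6
= 2·135 + 4.3 + 7/2.8 + 114/4.6
= 270 + 4.30 + 2.50 + 24.78
= 301.58 mOsm/kg ≈ 301.6 mOsm/kg
Osmolar gap = measured − calculated = 307 − 301.6 = 5.4 mOsm/kg

5.4 mOsm/kg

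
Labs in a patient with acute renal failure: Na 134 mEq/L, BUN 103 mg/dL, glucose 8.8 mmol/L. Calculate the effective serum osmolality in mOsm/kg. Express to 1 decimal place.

276.8 mOsm/kg

Effective osmolality excludes urea (freely permeant across cell membranes):
2·Na + glucose
= 2·134 + 8.8
= 268 + 8.8
= 276.8 mOsm/kg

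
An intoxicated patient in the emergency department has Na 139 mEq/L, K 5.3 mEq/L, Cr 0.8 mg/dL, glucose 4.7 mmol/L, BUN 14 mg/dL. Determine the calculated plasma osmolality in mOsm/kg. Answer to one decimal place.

287.7 mOsm/kg

Calculated osmolality = 2·Na + glucose + BUN/2.8
= 2·139 + 4.7 + 14/2.8
= 278 + 4.70 + 5
= 287.7 mOsm/kg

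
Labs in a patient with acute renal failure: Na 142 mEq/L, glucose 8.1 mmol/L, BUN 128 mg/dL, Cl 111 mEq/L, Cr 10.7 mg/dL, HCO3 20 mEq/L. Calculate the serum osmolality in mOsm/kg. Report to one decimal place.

Calculated osmolality = 2·Na + glucose + BUN/2.8
= 2·142 + 8.1 + 128/2.8
= 284 + 8.10 + 45.71
= 337.81 mOsm/kg

337.8 mOsm/kg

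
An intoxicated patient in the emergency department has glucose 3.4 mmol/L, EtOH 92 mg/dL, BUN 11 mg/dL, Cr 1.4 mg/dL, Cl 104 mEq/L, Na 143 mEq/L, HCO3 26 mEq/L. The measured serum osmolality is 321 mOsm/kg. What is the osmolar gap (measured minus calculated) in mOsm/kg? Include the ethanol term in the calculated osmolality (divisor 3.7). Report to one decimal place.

2.8 mOsm/kg

Calculated osmolality = 2·Na + glucose + BUN/2.8 + ethanol/3.7
= 2·143 + 3.4 + 11/2.8 + 92/3.7
= 286 + 3.40 + 3.93 + 24.86
= 318.19 mOsm/kg ≈ 318.2 mOsm/kg
Osmolar gap = measured − calculated = 321 − 318.2 = 2.8 mOsm/kg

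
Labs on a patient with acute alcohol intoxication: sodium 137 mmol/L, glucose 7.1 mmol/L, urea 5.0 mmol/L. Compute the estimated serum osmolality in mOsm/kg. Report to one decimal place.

286.1 mOsm/kg

Calculated osmolality = 2·Na + glucose + urea
= 2·137 + 7.1 + 5
= 274 + 7.10 + 5
= 286.1 mOsm/kg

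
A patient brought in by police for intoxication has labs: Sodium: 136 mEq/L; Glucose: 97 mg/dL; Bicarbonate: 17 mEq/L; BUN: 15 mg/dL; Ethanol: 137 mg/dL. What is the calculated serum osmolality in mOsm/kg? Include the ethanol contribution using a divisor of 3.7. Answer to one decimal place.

Calculated osmolality = 2·Na + glucose/18 + BUN/2.8 + ethanol/3.7
= 2·136 + 97/18 + 15/2.8 + 137/3.7
= 272 + 5.39 + 5.36 + 37.03
= 319.78 mOsm/kg

319.8 mOsm/kg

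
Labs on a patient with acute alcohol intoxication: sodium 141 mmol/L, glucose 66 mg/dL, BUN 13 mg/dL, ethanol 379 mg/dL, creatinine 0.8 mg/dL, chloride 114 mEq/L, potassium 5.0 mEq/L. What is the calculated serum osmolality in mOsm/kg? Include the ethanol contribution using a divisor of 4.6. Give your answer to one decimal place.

Calculated osmolality = 2·Na + glucose/18 + BUN/2.8 + ethanol/4.6
= 2·141 + 66/18 + 13/2.8 + 379/4.6
= 282 + 3.67 + 4.64 + 82.39
= 372.7 mOsm/kg

372.7 mOsm/kg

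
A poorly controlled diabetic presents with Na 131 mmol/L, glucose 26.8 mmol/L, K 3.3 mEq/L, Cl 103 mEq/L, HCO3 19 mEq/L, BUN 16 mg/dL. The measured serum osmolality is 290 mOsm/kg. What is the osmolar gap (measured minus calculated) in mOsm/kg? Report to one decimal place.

Calculated osmolality = 2·Na + glucose + BUN/2.8
= 2·131 + 26.8 + 16/2.8
= 262 + 26.80 + 5.71
= 294.51 mOsm/kg ≈ 294.5 mOsm/kg
Osmolar gap = measured − calculated = 290 − 294.5 = -4.5 mOsm/kg

-4.5 mOsm/kg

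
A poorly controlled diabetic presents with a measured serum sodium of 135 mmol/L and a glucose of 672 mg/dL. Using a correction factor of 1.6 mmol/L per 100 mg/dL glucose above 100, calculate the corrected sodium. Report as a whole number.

144 mmol/L

Corrected Na = measured Na + 1.6 · (glucose − 100)/100
= 135 + 1.6 · (672 − 100)/100
= 135 + 9.2
= 144.2 mmol/L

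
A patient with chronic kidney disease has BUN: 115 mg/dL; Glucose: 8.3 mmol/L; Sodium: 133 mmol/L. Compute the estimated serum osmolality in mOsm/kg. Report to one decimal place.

315.4 mOsm/kg

Calculated osmolality = 2·Na + glucose + BUN/2.8
= 2·133 + 8.3 + 115/2.8
= 266 + 8.30 + 41.07
= 315.37 mOsm/kg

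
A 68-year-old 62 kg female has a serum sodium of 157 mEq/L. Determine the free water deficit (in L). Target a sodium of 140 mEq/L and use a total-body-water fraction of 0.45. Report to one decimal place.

3.4 L

TBW = 0.45 · 62 = 27.9 L
Free water deficit = TBW · (Na/140 − 1)
= 27.9 · (157/140 − 1)
= 27.9 · 0.1214
= 3.39 L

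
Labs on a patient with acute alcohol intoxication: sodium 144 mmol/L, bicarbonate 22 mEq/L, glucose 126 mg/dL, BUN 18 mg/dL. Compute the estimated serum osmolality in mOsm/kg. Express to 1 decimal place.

Calculated osmolality = 2·Na + glucose/18 + BUN/2.8
= 2·144 + 126/18 + 18/2.8
= 288 + 7 + 6.43
= 301.43 mOsm/kg

301.4 mOsm/kg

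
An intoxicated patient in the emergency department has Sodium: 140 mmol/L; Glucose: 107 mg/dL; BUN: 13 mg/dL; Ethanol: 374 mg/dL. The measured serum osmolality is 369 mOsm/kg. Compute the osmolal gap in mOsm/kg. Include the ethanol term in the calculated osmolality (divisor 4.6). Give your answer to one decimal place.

Calculated osmolality = 2·Na + glucose/18 + BUN/2.8 + ethanol/4.6
= 2·140 + 107/18 + 13/2.8 + 374/4.6
= 280 + 5.94 + 4.64 + 81.30
= 371.88 mOsm/kg ≈ 371.9 mOsm/kg
Osmolar gap = measured − calculated = 369 − 371.9 = -2.9 mOsm/kg

-2.9 mOsm/kg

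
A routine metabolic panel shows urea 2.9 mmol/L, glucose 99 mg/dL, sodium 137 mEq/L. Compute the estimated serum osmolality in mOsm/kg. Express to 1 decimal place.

282.4 mOsm/kg

Calculated osmolality = 2·Na + glucose/18 + urea
= 2·137 + 99/18 + 2.9
= 274 + 5.50 + 2.90
= 282.4 mOsm/kg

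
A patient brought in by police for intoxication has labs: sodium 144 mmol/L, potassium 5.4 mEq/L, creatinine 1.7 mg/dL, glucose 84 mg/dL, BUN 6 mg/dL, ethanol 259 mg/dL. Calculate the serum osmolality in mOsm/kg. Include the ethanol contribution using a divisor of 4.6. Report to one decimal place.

Calculated osmolality = 2·Na + glucose/18 + BUN/2.8 + ethanol/4.6
= 2·144 + 84/18 + 6/2.8 + 259/4.6
= 288 + 4.67 + 2.14 + 56.30
= 351.11 mOsm/kg

351.1 mOsm/kg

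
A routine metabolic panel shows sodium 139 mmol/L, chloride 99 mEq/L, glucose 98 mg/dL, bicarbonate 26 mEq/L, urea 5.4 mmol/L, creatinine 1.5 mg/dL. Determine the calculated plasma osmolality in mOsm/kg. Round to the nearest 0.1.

Calculated osmolality = 2·Na + glucose/18 + urea
= 2·139 + 98/18 + 5.4
= 278 + 5.44 + 5.40
= 288.84 mOsm/kg

288.8 mOsm/kg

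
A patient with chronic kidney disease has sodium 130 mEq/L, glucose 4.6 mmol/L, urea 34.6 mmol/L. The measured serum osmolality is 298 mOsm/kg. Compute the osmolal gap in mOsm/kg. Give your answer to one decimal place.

Calculated osmolality = 2·Na + glucose + urea
= 2·130 + 4.6 + 34.6
= 260 + 4.60 + 34.60
= 299.2 mOsm/kg ≈ 299.2 mOsm/kg
Osmolar gap = measured − calculated = 298 − 299.2 = -1.2 mOsm/kg

-1.2 mOsm/kg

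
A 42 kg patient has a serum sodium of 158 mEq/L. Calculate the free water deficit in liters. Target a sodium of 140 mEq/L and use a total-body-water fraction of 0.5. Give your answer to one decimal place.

TBW = 0.5 · 42 = 21 L
Free water deficit = TBW · (Na/140 − 1)
= 21 · (158/140 − 1)
= 21 · 0.1286
= 2.7 L

2.7 L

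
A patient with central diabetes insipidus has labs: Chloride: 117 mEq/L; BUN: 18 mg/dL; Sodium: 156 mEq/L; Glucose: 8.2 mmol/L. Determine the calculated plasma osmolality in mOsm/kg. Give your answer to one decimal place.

326.6 mOsm/kg

Calculated osmolality = 2·Na + glucose + BUN/2.8
= 2·156 + 8.2 + 18/2.8
= 312 + 8.20 + 6.43
= 326.63 mOsm/kg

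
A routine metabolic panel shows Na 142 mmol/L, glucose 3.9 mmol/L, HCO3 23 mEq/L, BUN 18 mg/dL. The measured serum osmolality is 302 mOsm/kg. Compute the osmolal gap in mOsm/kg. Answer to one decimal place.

7.7 mOsm/kg

Calculated osmolality = 2·Na + glucose + BUN/2.8
= 2·142 + 3.9 + 18/2.8
= 284 + 3.90 + 6.43
= 294.33 mOsm/kg ≈ 294.3 mOsm/kg
Osmolar gap = measured − calculated = 302 − 294.3 = 7.7 mOsm/kg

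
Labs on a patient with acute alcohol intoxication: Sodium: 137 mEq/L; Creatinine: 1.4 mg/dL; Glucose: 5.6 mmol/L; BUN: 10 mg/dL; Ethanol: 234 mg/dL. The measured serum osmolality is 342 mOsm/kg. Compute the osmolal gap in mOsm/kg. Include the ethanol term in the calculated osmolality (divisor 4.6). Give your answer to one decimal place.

Calculated osmolality = 2·Na + glucose + BUN/2.8 + ethanol/4.6
= 2·137 + 5.6 + 10/2.8 + 234/4.6
= 274 + 5.60 + 3.57 + 50.87
= 334.04 mOsm/kg ≈ 334.0 mOsm/kg
Osmolar gap = measured − calculated = 342 − 334.0 = 8.0 mOsm/kg

8.0 mOsm/kg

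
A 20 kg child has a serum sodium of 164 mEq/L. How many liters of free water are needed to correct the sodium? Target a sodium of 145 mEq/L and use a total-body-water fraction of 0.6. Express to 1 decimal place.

1.6 L

TBW = 0.6 · 20 = 12 L
Free water deficit = TBW · (Na/145 − 1)
= 12 · (164/145 − 1)
= 12 · 0.131
= 1.57 L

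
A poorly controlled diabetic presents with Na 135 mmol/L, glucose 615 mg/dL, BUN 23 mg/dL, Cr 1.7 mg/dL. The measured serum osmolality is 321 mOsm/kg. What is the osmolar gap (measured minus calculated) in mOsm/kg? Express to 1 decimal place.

8.6 mOsm/kg

Calculated osmolality = 2·Na + glucose/18 + BUN/2.8
= 2·135 + 615/18 + 23/2.8
= 270 + 34.17 + 8.21
= 312.38 mOsm/kg ≈ 312.4 mOsm/kg
Osmolar gap = measured − calculated = 321 − 312.4 = 8.6 mOsm/kg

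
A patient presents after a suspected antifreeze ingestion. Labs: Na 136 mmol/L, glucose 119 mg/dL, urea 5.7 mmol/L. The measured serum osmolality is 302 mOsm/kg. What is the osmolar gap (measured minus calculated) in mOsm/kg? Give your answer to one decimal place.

Calculated osmolality = 2·Na + glucose/18 + urea
= 2·136 + 119/18 + 5.7
= 272 + 6.61 + 5.70
= 284.31 mOsm/kg ≈ 284.3 mOsm/kg
Osmolar gap = measured − calculated = 302 − 284.3 = 17.7 mOsm/kg

17.7 mOsm/kg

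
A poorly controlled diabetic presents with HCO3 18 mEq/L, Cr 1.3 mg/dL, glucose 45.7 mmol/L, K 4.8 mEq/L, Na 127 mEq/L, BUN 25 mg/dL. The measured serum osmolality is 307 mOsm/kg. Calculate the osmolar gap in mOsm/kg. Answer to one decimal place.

-1.6 mOsm/kg

Calculated osmolality = 2·Na + glucose + BUN/2.8
= 2·127 + 45.7 + 25/2.8
= 254 + 45.70 + 8.93
= 308.63 mOsm/kg ≈ 308.6 mOsm/kg
Osmolar gap = measured − calculated = 307 − 308.6 = -1.6 mOsm/kg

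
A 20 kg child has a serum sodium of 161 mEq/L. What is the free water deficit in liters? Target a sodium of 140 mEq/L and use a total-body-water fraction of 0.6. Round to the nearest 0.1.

TBW = 0.6 · 20 = 12 L
Free water deficit = TBW · (Na/140 − 1)
= 12 · (161/140 − 1)
= 12 · 0.15
= 1.8 L

1.8 L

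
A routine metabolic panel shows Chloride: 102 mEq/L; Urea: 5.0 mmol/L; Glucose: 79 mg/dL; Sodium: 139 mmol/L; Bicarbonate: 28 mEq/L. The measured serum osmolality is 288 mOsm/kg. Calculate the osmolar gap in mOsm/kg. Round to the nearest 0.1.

0.6 mOsm/kg

Calculated osmolality = 2·Na + glucose/18 + urea
= 2·139 + 79/18 + 5
= 278 + 4.39 + 5
= 287.39 mOsm/kg ≈ 287.4 mOsm/kg
Osmolar gap = measured − calculated = 288 − 287.4 = 0.6 mOsm/kg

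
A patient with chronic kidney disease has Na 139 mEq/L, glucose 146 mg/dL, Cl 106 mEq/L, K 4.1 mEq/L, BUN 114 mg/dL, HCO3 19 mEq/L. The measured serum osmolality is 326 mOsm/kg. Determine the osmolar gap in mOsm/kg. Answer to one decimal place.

-0.8 mOsm/kg

Calculated osmolality = 2·Na + glucose/18 + BUN/2.8
= 2·139 + 146/18 + 114/2.8
= 278 + 8.11 + 40.71
= 326.82 mOsm/kg ≈ 326.8 mOsm/kg
Osmolar gap = measured − calculated = 326 − 326.8 = -0.8 mOsm/kg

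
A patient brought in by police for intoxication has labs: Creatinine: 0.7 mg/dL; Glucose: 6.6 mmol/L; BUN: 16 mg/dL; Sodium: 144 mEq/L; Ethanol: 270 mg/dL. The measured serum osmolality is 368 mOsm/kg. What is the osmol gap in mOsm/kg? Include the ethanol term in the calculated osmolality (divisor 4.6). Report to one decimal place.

9.0 mOsm/kg

Calculated osmolality = 2·Na + glucose + BUN/2.8 + ethanol/4.6
= 2·144 + 6.6 + 16/2.8 + 270/4.6
= 288 + 6.60 + 5.71 + 58.70
= 359.01 mOsm/kg ≈ 359.0 mOsm/kg
Osmolar gap = measured − calculated = 368 − 359.0 = 9.0 mOsm/kg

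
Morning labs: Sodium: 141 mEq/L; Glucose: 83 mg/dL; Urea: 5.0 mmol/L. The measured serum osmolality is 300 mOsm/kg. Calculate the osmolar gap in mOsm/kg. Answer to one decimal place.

Calculated osmolality = 2·Na + glucose/18 + urea
= 2·141 + 83/18 + 5
= 282 + 4.61 + 5
= 291.61 mOsm/kg ≈ 291.6 mOsm/kg
Osmolar gap = measured − calculated = 300 − 291.6 = 8.4 mOsm/kg

8.4 mOsm/kg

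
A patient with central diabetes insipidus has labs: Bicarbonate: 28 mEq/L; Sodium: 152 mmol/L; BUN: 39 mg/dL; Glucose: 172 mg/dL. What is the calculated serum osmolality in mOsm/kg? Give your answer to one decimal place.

327.5 mOsm/kg

Calculated osmolality = 2·Na + glucose/18 + BUN/2.8
= 2·152 + 172/18 + 39/2.8
= 304 + 9.56 + 13.93
= 327.49 mOsm/kg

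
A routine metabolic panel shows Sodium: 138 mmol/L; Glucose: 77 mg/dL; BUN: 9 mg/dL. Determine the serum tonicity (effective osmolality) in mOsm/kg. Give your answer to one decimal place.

280.3 mOsm/kg

Effective osmolality excludes urea (freely permeant across cell membranes):
2·Na + glucose/18
= 2·138 + 77/18
= 276 + 4.28
= 280.28 mOsm/kg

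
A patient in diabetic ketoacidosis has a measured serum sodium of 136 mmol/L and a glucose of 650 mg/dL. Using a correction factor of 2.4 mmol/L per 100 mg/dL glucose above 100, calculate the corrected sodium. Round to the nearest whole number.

149 mmol/L

Corrected Na = measured Na + 2.4 · (glucose − 100)/100
= 136 + 2.4 · (650 − 100)/100
= 136 + 13.2
= 149.2 mmol/L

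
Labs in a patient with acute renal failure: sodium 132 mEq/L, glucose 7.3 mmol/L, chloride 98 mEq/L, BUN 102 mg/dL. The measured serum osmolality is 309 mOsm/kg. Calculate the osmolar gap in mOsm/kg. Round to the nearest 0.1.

Calculated osmolality = 2·Na + glucose + BUN/2.8
= 2·132 + 7.3 + 102/2.8
= 264 + 7.30 + 36.43
= 307.73 mOsm/kg ≈ 307.7 mOsm/kg
Osmolar gap = measured − calculated = 309 − 307.7 = 1.3 mOsm/kg

1.3 mOsm/kg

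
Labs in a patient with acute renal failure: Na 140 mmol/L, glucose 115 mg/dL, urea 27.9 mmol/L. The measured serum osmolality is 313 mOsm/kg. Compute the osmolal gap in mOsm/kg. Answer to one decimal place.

Calculated osmolality = 2·Na + glucose/18 + urea
= 2·140 + 115/18 + 27.9
= 280 + 6.39 + 27.90
= 314.29 mOsm/kg ≈ 314.3 mOsm/kg
Osmolar gap = measured − calculated = 313 − 314.3 = -1.3 mOsm/kg

-1.3 mOsm/kg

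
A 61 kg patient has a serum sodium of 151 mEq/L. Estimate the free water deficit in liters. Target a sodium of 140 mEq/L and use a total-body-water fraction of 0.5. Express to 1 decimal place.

2.4 L

TBW = 0.5 · 61 = 30.5 L
Free water deficit = TBW · (Na/140 − 1)
= 30.5 · (151/140 − 1)
= 30.5 · 0.0786
= 2.4 L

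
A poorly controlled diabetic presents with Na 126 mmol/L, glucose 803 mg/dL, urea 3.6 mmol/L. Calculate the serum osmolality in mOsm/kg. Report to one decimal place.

Calculated osmolality = 2·Na + glucose/18 + urea
= 2·126 + 803/18 + 3.6
= 252 + 44.61 + 3.60
= 300.21 mOsm/kg

300.2 mOsm/kg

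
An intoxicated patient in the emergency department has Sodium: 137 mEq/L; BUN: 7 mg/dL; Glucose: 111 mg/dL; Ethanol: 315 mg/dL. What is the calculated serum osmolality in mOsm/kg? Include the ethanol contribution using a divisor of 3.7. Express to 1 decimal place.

Calculated osmolality = 2·Na + glucose/18 + BUN/2.8 + ethanol/3.7
= 2·137 + 111/18 + 7/2.8 + 315/3.7
= 274 + 6.17 + 2.50 + 85.14
= 367.81 mOsm/kg

367.8 mOsm/kg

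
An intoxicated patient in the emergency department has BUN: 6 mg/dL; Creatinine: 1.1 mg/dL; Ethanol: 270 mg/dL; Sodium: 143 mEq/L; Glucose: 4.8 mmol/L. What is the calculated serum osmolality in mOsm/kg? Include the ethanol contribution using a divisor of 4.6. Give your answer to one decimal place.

Calculated osmolality = 2·Na + glucose + BUN/2.8 + ethanol/4.6
= 2·143 + 4.8 + 6/2.8 + 270/4.6
= 286 + 4.80 + 2.14 + 58.70
= 351.64 mOsm/kg

351.6 mOsm/kg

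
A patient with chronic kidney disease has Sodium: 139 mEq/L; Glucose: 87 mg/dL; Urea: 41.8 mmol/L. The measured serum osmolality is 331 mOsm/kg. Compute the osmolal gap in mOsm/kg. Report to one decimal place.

Calculated osmolality = 2·Na + glucose/18 + urea
= 2·139 + 87/18 + 41.8
= 278 + 4.83 + 41.80
= 324.63 mOsm/kg ≈ 324.6 mOsm/kg
Osmolar gap = measured − calculated = 331 − 324.6 = 6.4 mOsm/kg

6.4 mOsm/kg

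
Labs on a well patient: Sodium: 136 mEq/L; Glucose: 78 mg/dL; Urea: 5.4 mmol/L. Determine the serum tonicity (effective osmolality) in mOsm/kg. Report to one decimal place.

276.3 mOsm/kg

Effective osmolality excludes urea (freely permeant across cell membranes):
2·Na + glucose/18
= 2·136 + 78/18
= 272 + 4.33
= 276.33 mOsm/kg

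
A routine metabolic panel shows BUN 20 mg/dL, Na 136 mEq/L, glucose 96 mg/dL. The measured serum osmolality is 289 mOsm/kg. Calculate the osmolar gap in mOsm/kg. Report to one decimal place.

4.5 mOsm/kg

Calculated osmolality = 2·Na + glucose/18 + BUN/2.8
= 2·136 + 96/18 + 20/2.8
= 272 + 5.33 + 7.14
= 284.47 mOsm/kg ≈ 284.5 mOsm/kg
Osmolar gap = measured − calculated = 289 − 284.5 = 4.5 mOsm/kg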